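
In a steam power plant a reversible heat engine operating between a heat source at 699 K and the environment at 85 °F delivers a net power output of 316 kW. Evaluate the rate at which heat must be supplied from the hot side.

T_C = 85 °F → (85 − 32) × 5/9 = 29.44 °C = 302.59 K.
Since the cycle is reversible, η = 1 − T_C/T_H = 1 − 302.59/699.00 = 0.5671.
Q_H = W/η = 316/0.5671 = 557 kW.

Q̇_H ≈ 557 kW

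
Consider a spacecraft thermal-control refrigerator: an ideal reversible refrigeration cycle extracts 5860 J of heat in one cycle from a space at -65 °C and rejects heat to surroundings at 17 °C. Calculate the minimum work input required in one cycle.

T_H = 17 °C → 17 + 273.15 = 290.15 K.
T_C = -65 °C → -65 + 273.15 = 208.15 K.
Carnot COP: COP_R = T_C/(T_H − T_C) = 208.15/82.00 = 2.5384.
W = Q_C/COP_R = 5860/2.5384 = 2309 J.

W_in ≈ 2309 J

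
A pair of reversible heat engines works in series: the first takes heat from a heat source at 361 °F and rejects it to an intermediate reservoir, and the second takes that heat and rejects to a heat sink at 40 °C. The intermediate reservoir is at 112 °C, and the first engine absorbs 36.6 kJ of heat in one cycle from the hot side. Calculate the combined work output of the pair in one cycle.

W_total ≈ 11.5 kJ

T_H = 361 °F → (361 − 32) × 5/9 = 182.78 °C = 455.93 K.
T_C = 40 °C → 40 + 273.15 = 313.15 K.
Two reversible stages in series are equivalent to a single Carnot engine between T_H and T_C, so η_total = 1 − T_C/T_H = 1 − 313.15/455.93 = 0.3132.
W_total = η_total · Q_H = 0.3132 × 36.6 = 11.5 kJ.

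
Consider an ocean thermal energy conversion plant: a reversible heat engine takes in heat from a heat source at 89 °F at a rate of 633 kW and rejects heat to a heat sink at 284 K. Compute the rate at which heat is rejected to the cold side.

T_H = 89 °F → (89 − 32) × 5/9 = 31.67 °C = 304.82 K.
The Carnot efficiency is η = 1 − T_C/T_H = 1 − 284.00/304.82 = 0.0683.
For a reversible cycle Q_C/Q_H = T_C/T_H, so Q_C = 633 × 284.00/304.82 = 589.8 kW.

Q̇_C ≈ 589.8 kW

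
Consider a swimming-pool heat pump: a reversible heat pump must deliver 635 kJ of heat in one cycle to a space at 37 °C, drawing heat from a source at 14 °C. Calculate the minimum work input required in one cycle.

T_H = 37 °C → 37 + 273.15 = 310.15 K.
T_C = 14 °C → 14 + 273.15 = 287.15 K.
For a reversible heat pump, COP_HP = T_H/(T_H − T_C) = 310.15/23.00 = 13.4848.
W = Q_H/COP_HP = 635/13.4848 = 47.1 kJ.

W_in ≈ 47.1 kJ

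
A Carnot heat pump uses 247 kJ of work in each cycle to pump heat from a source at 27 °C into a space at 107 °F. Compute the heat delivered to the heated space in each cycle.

T_H = 107 °F → (107 − 32) × 5/9 = 41.67 °C = 314.82 K.
T_C = 27 °C → 27 + 273.15 = 300.15 K.
The Carnot heat-pump COP is COP_HP = T_H/(T_H − T_C) = 314.82/14.67 = 21.4648.
Q_H = COP_HP · W = 21.4648 × 247 = 5302 kJ.

Q_H ≈ 5302 kJ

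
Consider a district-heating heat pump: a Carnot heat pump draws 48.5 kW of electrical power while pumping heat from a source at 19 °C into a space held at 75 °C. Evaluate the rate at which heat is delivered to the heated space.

T_H = 75 °C → 75 + 273.15 = 348.15 K.
T_C = 19 °C → 19 + 273.15 = 292.15 K.
Reversible heating COP: COP_HP = T_H/(T_H − T_C) = 348.15/56.00 = 6.2170.
Q_H = COP_HP · W = 6.2170 × 48.5 = 301.5 kW.

Q̇_H ≈ 301.5 kW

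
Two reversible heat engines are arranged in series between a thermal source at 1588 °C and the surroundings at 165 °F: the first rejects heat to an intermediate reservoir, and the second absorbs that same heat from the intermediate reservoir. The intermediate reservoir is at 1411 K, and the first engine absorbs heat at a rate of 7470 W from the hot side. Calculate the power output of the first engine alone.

T_H = 1588 °C → 1588 + 273.15 = 1861.15 K.
T_C = 165 °F → (165 − 32) × 5/9 = 73.89 °C = 347.04 K.
First-stage efficiency η₁ = 1 − T_m/T_H = 1 − 1411.00/1861.15 = 0.2419.
W₁ = η₁·Q_H = 0.2419 × 7470 = 1810 W.

Ẇ₁ ≈ 1810 W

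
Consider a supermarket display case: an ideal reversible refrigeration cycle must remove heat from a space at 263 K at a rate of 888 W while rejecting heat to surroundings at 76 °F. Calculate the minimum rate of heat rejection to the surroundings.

T_H = 76 °F → (76 − 32) × 5/9 = 24.44 °C = 297.59 K.
For a reversible cycle Q_H/Q_C = T_H/T_C, so Q_H = Q_C·T_H/T_C = 888 × 297.59/263.00 = 1005 W.

Q̇_H ≈ 1005 W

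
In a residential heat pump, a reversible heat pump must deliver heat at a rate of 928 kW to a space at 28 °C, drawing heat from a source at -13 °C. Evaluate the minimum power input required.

Ẇ_in ≈ 126 kW

T_H = 28 °C → 28 + 273.15 = 301.15 K.
T_C = -13 °C → -13 + 273.15 = 260.15 K.
Reversible heating COP: COP_HP = T_H/(T_H − T_C) = 301.15/41.00 = 7.3451.
W = Q_H/COP_HP = 928/7.3451 = 126 kW.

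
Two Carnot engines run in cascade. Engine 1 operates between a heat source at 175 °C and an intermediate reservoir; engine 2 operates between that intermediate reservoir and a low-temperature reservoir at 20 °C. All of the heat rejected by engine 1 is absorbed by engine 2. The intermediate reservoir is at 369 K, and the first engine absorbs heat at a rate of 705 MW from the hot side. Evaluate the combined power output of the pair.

T_H = 175 °C → 175 + 273.15 = 448.15 K.
T_C = 20 °C → 20 + 273.15 = 293.15 K.
Two reversible stages in series are equivalent to a single Carnot engine between T_H and T_C, so η_total = 1 − T_C/T_H = 1 − 293.15/448.15 = 0.3459.
W_total = η_total · Q_H = 0.3459 × 705 = 243.8 MW.

Ẇ_total ≈ 243.8 MW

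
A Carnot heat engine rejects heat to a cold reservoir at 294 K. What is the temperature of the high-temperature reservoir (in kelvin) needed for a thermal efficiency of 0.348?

T_H ≈ 450.9 K

From η = 1 − T_C/T_H, solving for T_H gives T_H = T_C/(1 − η) = 294.00/(1 − 0.348) = 450.9 K.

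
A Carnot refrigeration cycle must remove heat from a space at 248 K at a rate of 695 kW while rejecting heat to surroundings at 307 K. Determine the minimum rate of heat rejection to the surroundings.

For a reversible cycle Q_H/Q_C = T_H/T_C, so Q_H = Q_C·T_H/T_C = 695 × 307.00/248.00 = 860 kW.

Q̇_H ≈ 860 kW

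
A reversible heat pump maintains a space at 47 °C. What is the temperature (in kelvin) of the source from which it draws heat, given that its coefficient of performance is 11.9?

T_H = 47 °C → 47 + 273.15 = 320.15 K.
COP_HP = T_H/(T_H − T_C) ⇒ T_C = T_H·(COP_HP − 1)/COP_HP = 320.15 × (11.9 − 1)/11.9 = 293.2 K.

T_C ≈ 293.2 K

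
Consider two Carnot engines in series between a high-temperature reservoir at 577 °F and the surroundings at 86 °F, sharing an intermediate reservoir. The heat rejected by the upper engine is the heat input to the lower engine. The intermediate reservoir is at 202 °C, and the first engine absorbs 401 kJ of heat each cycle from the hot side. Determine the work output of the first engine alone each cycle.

T_H = 577 °F → (577 − 32) × 5/9 = 302.78 °C = 575.93 K.
T_C = 86 °F → (86 − 32) × 5/9 = 30.00 °C = 303.15 K.
T_m = 202 °C → 202 + 273.15 = 475.15 K.
First-stage efficiency η₁ = 1 − T_m/T_H = 1 − 475.15/575.93 = 0.1750.
W₁ = η₁·Q_H = 0.1750 × 401 = 70.2 kJ.

W₁ ≈ 70.2 kJ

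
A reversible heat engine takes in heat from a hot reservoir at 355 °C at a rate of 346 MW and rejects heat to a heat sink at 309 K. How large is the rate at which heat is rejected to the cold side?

Q̇_C ≈ 170 MW

T_H = 355 °C → 355 + 273.15 = 628.15 K.
The Carnot efficiency is η = 1 − T_C/T_H = 1 − 309.00/628.15 = 0.5081.
For a reversible cycle Q_C/Q_H = T_C/T_H, so Q_C = 346 × 309.00/628.15 = 170 MW.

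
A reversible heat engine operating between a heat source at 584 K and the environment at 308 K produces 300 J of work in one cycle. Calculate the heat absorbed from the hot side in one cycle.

Q_H ≈ 634.8 J

For a reversible engine, η = 1 − T_C/T_H = 1 − 308.00/584.00 = 0.4726.
Q_H = W/η = 300/0.4726 = 634.8 J.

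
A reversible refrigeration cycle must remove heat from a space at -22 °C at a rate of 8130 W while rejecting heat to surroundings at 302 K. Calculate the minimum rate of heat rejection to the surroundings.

Q̇_H ≈ 9776 W

T_C = -22 °C → -22 + 273.15 = 251.15 K.
For a reversible cycle Q_H/Q_C = T_H/T_C, so Q_H = Q_C·T_H/T_C = 8130 × 302.00/251.15 = 9776 W.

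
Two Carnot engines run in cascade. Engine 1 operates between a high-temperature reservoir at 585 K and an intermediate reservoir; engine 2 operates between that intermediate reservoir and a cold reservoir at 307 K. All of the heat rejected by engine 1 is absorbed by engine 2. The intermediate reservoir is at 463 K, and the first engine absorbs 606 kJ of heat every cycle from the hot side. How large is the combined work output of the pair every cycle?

Two reversible stages in series are equivalent to a single Carnot engine between T_H and T_C, so η_total = 1 − T_C/T_H = 1 − 307.00/585.00 = 0.4752.
W_total = η_total · Q_H = 0.4752 × 606 = 288 kJ.

W_total ≈ 288 kJ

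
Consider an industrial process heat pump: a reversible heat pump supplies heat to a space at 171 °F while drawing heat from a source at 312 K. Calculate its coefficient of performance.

T_H = 171 °F → (171 − 32) × 5/9 = 77.22 °C = 350.37 K.
Reversible heating COP: COP_HP = T_H/(T_H − T_C) = 350.37/(350.37 − 312.00) = 9.13.

COP_HP ≈ 9.13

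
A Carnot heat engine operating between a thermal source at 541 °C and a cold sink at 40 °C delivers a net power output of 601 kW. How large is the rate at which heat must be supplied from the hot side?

T_H = 541 °C → 541 + 273.15 = 814.15 K.
T_C = 40 °C → 40 + 273.15 = 313.15 K.
The Carnot efficiency is η = 1 − T_C/T_H = 1 − 313.15/814.15 = 0.6154.
Q_H = W/η = 601/0.6154 = 977 kW.

Q̇_H ≈ 977 kW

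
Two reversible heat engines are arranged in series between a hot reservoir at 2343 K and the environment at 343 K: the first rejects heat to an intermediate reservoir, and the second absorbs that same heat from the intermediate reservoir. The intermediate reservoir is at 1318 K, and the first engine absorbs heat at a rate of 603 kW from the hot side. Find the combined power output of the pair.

Ẇ_total ≈ 514.7 kW

Two reversible stages in series are equivalent to a single Carnot engine between T_H and T_C, so η_total = 1 − T_C/T_H = 1 − 343.00/2343.00 = 0.8536.
W_total = η_total · Q_H = 0.8536 × 603 = 514.7 kW.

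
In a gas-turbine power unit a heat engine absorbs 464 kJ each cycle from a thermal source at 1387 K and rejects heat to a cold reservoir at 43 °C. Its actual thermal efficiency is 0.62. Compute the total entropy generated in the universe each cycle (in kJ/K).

T_C = 43 °C → 43 + 273.15 = 316.15 K.
W = η·Q_H = 0.62 × 464 = 287.7 kJ, so Q_C = Q_H − W = 176.3 kJ.
Reservoir entropy changes: ΔS_H = −Q_H/T_H = −464/1387.00 = -0.3345 kJ/K and ΔS_C = +Q_C/T_C = 176.3/316.15 = 0.5577 kJ/K.
ΔS_univ = −Q_H/T_H + Q_C/T_C = 0.223 kJ/K (> 0, since η = 0.62 < η_Carnot = 0.772).

ΔS_univ ≈ 0.223 kJ/K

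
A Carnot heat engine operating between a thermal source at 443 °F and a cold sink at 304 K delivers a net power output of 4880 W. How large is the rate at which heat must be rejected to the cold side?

Q̇_C ≈ 7512 W

T_H = 443 °F → (443 − 32) × 5/9 = 228.33 °C = 501.48 K.
η_rev = 1 − T_C/T_H = 1 − 304.00/501.48 = 0.3938.
Since Q_C/Q_H = T_C/T_H and Q_H = W/η, Q_C = W·T_C/(T_H − T_C) = 4880 × 304.00/197.48 = 7512 W.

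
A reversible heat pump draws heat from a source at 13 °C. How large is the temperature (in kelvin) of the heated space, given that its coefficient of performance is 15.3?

T_C = 13 °C → 13 + 273.15 = 286.15 K.
COP_HP = T_H/(T_H − T_C) ⇒ T_H = T_C·COP_HP/(COP_HP − 1) = 286.15 × 15.3/(15.3 − 1) = 306.2 K.

T_H ≈ 306.2 K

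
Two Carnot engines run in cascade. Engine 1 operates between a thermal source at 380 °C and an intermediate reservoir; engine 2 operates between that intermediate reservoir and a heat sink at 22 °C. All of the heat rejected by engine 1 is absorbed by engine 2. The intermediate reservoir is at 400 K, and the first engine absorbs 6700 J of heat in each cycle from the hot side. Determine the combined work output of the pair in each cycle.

W_total ≈ 3670 J

T_H = 380 °C → 380 + 273.15 = 653.15 K.
T_C = 22 °C → 22 + 273.15 = 295.15 K.
Two reversible stages in series are equivalent to a single Carnot engine between T_H and T_C, so η_total = 1 − T_C/T_H = 1 − 295.15/653.15 = 0.5481.
W_total = η_total · Q_H = 0.5481 × 6700 = 3670 J.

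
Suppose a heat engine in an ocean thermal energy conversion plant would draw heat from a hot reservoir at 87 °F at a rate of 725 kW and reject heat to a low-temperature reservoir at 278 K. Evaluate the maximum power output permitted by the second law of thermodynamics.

T_H = 87 °F → (87 − 32) × 5/9 = 30.56 °C = 303.71 K.
No engine can exceed the Carnot limit: η_max = 1 − T_C/T_H = 1 − 278.00/303.71 = 0.0846.
W_max = η_max · Q_H = 0.0846 × 725 = 61.4 kW.

Ẇ_max ≈ 61.4 kW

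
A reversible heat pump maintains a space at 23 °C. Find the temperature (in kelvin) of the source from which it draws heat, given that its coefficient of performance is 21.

T_H = 23 °C → 23 + 273.15 = 296.15 K.
COP_HP = T_H/(T_H − T_C) ⇒ T_C = T_H·(COP_HP − 1)/COP_HP = 296.15 × (21 − 1)/21 = 282.0 K.

T_C ≈ 282.0 K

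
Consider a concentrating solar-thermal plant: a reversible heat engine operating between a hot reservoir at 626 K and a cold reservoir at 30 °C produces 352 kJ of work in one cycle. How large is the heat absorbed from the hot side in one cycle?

Q_H ≈ 682.5 kJ

T_C = 30 °C → 30 + 273.15 = 303.15 K.
For a reversible engine, η = 1 − T_C/T_H = 1 − 303.15/626.00 = 0.5157.
Q_H = W/η = 352/0.5157 = 682.5 kJ.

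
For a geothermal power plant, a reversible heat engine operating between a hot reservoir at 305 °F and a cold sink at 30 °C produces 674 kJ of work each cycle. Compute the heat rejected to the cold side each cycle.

T_H = 305 °F → (305 − 32) × 5/9 = 151.67 °C = 424.82 K.
T_C = 30 °C → 30 + 273.15 = 303.15 K.
For a reversible engine, η = 1 − T_C/T_H = 1 − 303.15/424.82 = 0.2864.
Since Q_C/Q_H = T_C/T_H and Q_H = W/η, Q_C = W·T_C/(T_H − T_C) = 674 × 303.15/121.67 = 1680 kJ.

Q_C ≈ 1680 kJ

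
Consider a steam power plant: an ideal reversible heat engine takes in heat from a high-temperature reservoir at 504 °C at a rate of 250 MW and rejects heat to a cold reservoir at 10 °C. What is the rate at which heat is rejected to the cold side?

Q̇_C ≈ 91.09 MW

T_H = 504 °C → 504 + 273.15 = 777.15 K.
T_C = 10 °C → 10 + 273.15 = 283.15 K.
Carnot efficiency: η = 1 − T_C/T_H = 1 − 283.15/777.15 = 0.6357.
For a reversible cycle Q_C/Q_H = T_C/T_H, so Q_C = 250 × 283.15/777.15 = 91.09 MW.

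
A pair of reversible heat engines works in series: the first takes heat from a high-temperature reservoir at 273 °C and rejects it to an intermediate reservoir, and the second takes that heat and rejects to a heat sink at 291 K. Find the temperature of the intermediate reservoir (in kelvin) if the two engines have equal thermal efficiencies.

T_m ≈ 399 K

T_H = 273 °C → 273 + 273.15 = 546.15 K.
Equal efficiencies require 1 − T_m/T_H = 1 − T_C/T_m, i.e. T_m/T_H = T_C/T_m, so T_m = √(T_H·T_C) = √(546.15 × 291.00) = 399 K.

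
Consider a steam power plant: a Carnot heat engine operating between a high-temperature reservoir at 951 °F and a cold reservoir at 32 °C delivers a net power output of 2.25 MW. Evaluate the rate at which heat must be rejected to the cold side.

Q̇_C ≈ 1.43 MW

T_H = 951 °F → (951 − 32) × 5/9 = 510.56 °C = 783.71 K.
T_C = 32 °C → 32 + 273.15 = 305.15 K.
η_rev = 1 − T_C/T_H = 1 − 305.15/783.71 = 0.6106.
Since Q_C/Q_H = T_C/T_H and Q_H = W/η, Q_C = W·T_C/(T_H − T_C) = 2.25 × 305.15/478.56 = 1.43 MW.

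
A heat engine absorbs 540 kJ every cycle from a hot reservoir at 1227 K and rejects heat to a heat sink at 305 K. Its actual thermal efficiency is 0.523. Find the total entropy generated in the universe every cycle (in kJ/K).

ΔS_univ ≈ 0.4044 kJ/K

W = η·Q_H = 0.523 × 540 = 282.4 kJ, so Q_C = Q_H − W = 257.6 kJ.
Reservoir entropy changes: ΔS_H = −Q_H/T_H = −540/1227.00 = -0.4401 kJ/K and ΔS_C = +Q_C/T_C = 257.6/305.00 = 0.8445 kJ/K.
ΔS_univ = −Q_H/T_H + Q_C/T_C = 0.4044 kJ/K (> 0, since η = 0.523 < η_Carnot = 0.751).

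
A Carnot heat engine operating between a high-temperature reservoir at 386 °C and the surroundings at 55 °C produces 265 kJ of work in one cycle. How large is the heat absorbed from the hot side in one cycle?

Q_H ≈ 527.7 kJ

T_H = 386 °C → 386 + 273.15 = 659.15 K.
T_C = 55 °C → 55 + 273.15 = 328.15 K.
For a reversible engine, η = 1 − T_C/T_H = 1 − 328.15/659.15 = 0.5022.
Q_H = W/η = 265/0.5022 = 527.7 kJ.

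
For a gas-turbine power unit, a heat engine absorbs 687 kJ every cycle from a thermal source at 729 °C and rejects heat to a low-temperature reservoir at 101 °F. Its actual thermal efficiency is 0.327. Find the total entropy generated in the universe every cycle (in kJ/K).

T_H = 729 °C → 729 + 273.15 = 1002.15 K.
T_C = 101 °F → (101 − 32) × 5/9 = 38.33 °C = 311.48 K.
W = η·Q_H = 0.327 × 687 = 224.6 kJ, so Q_C = Q_H − W = 462.4 kJ.
Entropy balance on the reservoirs: −Q_H/T_H = -0.6855 kJ/K, +Q_C/T_C = 1.484 kJ/K.
ΔS_univ = −Q_H/T_H + Q_C/T_C = 0.799 kJ/K (> 0, since η = 0.327 < η_Carnot = 0.689).

ΔS_univ ≈ 0.799 kJ/K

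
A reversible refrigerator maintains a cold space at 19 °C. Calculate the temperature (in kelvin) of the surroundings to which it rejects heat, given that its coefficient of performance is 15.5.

T_H ≈ 311 K

T_C = 19 °C → 19 + 273.15 = 292.15 K.
COP_R = T_C/(T_H − T_C) ⇒ T_H = T_C·(1 + 1/COP_R) = 292.15 × (1 + 1/15.5) = 311 K.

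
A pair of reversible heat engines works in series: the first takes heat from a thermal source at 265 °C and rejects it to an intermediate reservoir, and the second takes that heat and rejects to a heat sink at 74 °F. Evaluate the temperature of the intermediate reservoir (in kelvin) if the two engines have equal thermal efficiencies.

T_H = 265 °C → 265 + 273.15 = 538.15 K.
T_C = 74 °F → (74 − 32) × 5/9 = 23.33 °C = 296.48 K.
Equal efficiencies require 1 − T_m/T_H = 1 − T_C/T_m, i.e. T_m/T_H = T_C/T_m, so T_m = √(T_H·T_C) = √(538.15 × 296.48) = 399 K.

T_m ≈ 399 K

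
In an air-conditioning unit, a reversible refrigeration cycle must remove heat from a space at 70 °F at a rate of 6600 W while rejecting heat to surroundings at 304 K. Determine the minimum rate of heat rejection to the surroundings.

T_C = 70 °F → (70 − 32) × 5/9 = 21.11 °C = 294.26 K.
For a reversible cycle Q_H/Q_C = T_H/T_C, so Q_H = Q_C·T_H/T_C = 6600 × 304.00/294.26 = 6820 W.

Q̇_H ≈ 6820 W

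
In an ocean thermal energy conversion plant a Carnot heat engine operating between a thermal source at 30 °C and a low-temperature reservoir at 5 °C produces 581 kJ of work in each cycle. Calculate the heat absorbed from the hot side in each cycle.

Q_H ≈ 7050 kJ

T_H = 30 °C → 30 + 273.15 = 303.15 K.
T_C = 5 °C → 5 + 273.15 = 278.15 K.
η_rev = 1 − T_C/T_H = 1 − 278.15/303.15 = 0.0825.
Q_H = W/η = 581/0.0825 = 7050 kJ.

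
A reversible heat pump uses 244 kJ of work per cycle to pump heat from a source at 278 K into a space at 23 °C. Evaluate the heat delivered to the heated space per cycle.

T_H = 23 °C → 23 + 273.15 = 296.15 K.
The Carnot heat-pump COP is COP_HP = T_H/(T_H − T_C) = 296.15/18.15 = 16.3168.
Q_H = COP_HP · W = 16.3168 × 244 = 3980 kJ.

Q_H ≈ 3980 kJ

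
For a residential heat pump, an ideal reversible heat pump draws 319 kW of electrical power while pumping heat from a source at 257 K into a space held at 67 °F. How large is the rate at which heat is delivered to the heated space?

Q̇_H ≈ 2622 kW

T_H = 67 °F → (67 − 32) × 5/9 = 19.44 °C = 292.59 K.
Reversible heating COP: COP_HP = T_H/(T_H − T_C) = 292.59/35.59 = 8.2202.
Q_H = COP_HP · W = 8.2202 × 319 = 2622 kW.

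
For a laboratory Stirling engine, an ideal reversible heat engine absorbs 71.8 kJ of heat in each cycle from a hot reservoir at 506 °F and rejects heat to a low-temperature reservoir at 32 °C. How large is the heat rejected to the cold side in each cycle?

Q_C ≈ 40.8 kJ

T_H = 506 °F → (506 − 32) × 5/9 = 263.33 °C = 536.48 K.
T_C = 32 °C → 32 + 273.15 = 305.15 K.
Since the cycle is reversible, η = 1 − T_C/T_H = 1 − 305.15/536.48 = 0.4312.
For a reversible cycle Q_C/Q_H = T_C/T_H, so Q_C = 71.8 × 305.15/536.48 = 40.8 kJ.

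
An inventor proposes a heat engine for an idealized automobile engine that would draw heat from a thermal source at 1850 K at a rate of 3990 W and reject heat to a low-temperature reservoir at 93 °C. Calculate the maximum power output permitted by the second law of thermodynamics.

T_C = 93 °C → 93 + 273.15 = 366.15 K.
No engine can exceed the Carnot limit: η_max = 1 − T_C/T_H = 1 − 366.15/1850.00 = 0.8021.
W_max = η_max · Q_H = 0.8021 × 3990 = 3200 W.

Ẇ_max ≈ 3200 W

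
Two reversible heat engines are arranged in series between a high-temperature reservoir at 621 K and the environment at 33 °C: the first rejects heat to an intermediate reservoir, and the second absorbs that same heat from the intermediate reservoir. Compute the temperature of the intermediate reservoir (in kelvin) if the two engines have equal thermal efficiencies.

T_C = 33 °C → 33 + 273.15 = 306.15 K.
Equal efficiencies require 1 − T_m/T_H = 1 − T_C/T_m, i.e. T_m/T_H = T_C/T_m, so T_m = √(T_H·T_C) = √(621.00 × 306.15) = 436 K.

T_m ≈ 436 K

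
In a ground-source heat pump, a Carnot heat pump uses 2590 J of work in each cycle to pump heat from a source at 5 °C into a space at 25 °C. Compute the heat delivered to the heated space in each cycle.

T_H = 25 °C → 25 + 273.15 = 298.15 K.
T_C = 5 °C → 5 + 273.15 = 278.15 K.
Reversible heating COP: COP_HP = T_H/(T_H − T_C) = 298.15/20.00 = 14.9075.
Q_H = COP_HP · W = 14.9075 × 2590 = 38610 J.

Q_H ≈ 38610 J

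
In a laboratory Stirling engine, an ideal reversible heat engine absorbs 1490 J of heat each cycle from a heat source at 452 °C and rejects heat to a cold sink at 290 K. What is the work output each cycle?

T_H = 452 °C → 452 + 273.15 = 725.15 K.
η_rev = 1 − T_C/T_H = 1 − 290.00/725.15 = 0.6001.
W = η·Q_H = 0.6001 × 1490 = 894 J.

W ≈ 894 J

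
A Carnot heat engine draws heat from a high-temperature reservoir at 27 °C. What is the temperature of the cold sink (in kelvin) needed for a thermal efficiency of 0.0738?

T_H = 27 °C → 27 + 273.15 = 300.15 K.
From η = 1 − T_C/T_H, T_C = T_H·(1 − η) = 300.15 × (1 − 0.0738) = 278.0 K.

T_C ≈ 278.0 K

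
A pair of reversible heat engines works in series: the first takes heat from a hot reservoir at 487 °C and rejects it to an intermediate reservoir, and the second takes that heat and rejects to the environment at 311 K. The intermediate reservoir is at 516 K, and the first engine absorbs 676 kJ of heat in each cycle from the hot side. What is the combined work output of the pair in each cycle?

T_H = 487 °C → 487 + 273.15 = 760.15 K.
Two reversible stages in series are equivalent to a single Carnot engine between T_H and T_C, so η_total = 1 − T_C/T_H = 1 − 311.00/760.15 = 0.5909.
W_total = η_total · Q_H = 0.5909 × 676 = 399 kJ.

W_total ≈ 399 kJ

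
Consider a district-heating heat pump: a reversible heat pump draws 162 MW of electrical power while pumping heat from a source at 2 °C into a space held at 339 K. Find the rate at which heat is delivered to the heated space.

T_C = 2 °C → 2 + 273.15 = 275.15 K.
The Carnot heat-pump COP is COP_HP = T_H/(T_H − T_C) = 339.00/63.85 = 5.3093.
Q_H = COP_HP · W = 5.3093 × 162 = 860 MW.

Q̇_H ≈ 860 MW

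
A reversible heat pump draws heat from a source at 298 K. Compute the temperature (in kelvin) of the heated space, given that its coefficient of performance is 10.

T_H ≈ 331 K

COP_HP = T_H/(T_H − T_C) ⇒ T_H = T_C·COP_HP/(COP_HP − 1) = 298.00 × 10/(10 − 1) = 331 K.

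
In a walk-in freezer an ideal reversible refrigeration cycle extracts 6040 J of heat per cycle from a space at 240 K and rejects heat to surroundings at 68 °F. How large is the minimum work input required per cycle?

T_H = 68 °F → (68 − 32) × 5/9 = 20.00 °C = 293.15 K.
COP_R = T_C/(T_H − T_C) = 240.00/53.15 = 4.5155.
W = Q_C/COP_R = 6040/4.5155 = 1340 J.

W_in ≈ 1340 J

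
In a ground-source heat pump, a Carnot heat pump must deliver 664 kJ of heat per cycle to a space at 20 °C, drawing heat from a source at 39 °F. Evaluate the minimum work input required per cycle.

T_H = 20 °C → 20 + 273.15 = 293.15 K.
T_C = 39 °F → (39 − 32) × 5/9 = 3.89 °C = 277.04 K.
For a reversible heat pump, COP_HP = T_H/(T_H − T_C) = 293.15/16.11 = 18.1955.
W = Q_H/COP_HP = 664/18.1955 = 36.5 kJ.

W_in ≈ 36.5 kJ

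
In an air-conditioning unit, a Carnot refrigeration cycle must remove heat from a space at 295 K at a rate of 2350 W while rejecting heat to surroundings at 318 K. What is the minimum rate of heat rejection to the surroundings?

Q̇_H ≈ 2530 W

For a reversible cycle Q_H/Q_C = T_H/T_C, so Q_H = Q_C·T_H/T_C = 2350 × 318.00/295.00 = 2530 W.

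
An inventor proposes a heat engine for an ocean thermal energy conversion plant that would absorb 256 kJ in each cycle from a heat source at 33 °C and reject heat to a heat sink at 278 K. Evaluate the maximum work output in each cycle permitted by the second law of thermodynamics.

W_max ≈ 23.54 kJ

T_H = 33 °C → 33 + 273.15 = 306.15 K.
The second-law ceiling is the Carnot efficiency, η_max = 1 − T_C/T_H = 1 − 278.00/306.15 = 0.0919.
W_max = η_max · Q_H = 0.0919 × 256 = 23.54 kJ.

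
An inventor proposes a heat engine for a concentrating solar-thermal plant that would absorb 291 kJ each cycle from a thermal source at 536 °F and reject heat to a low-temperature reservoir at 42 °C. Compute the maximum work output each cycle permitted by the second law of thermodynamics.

T_H = 536 °F → (536 − 32) × 5/9 = 280.00 °C = 553.15 K.
T_C = 42 °C → 42 + 273.15 = 315.15 K.
The second-law ceiling is the Carnot efficiency, η_max = 1 − T_C/T_H = 1 − 315.15/553.15 = 0.4303.
W_max = η_max · Q_H = 0.4303 × 291 = 125 kJ.

W_max ≈ 125 kJ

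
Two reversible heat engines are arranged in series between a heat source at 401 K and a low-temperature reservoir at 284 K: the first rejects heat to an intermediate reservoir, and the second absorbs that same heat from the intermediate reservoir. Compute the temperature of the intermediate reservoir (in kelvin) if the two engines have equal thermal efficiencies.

Equal efficiencies require 1 − T_m/T_H = 1 − T_C/T_m, i.e. T_m/T_H = T_C/T_m, so T_m = √(T_H·T_C) = √(401.00 × 284.00) = 337.5 K.

T_m ≈ 337.5 K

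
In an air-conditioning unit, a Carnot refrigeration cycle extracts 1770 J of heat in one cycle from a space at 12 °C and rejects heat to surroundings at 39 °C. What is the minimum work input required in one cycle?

W_in ≈ 168 J

T_H = 39 °C → 39 + 273.15 = 312.15 K.
T_C = 12 °C → 12 + 273.15 = 285.15 K.
Carnot COP: COP_R = T_C/(T_H − T_C) = 285.15/27.00 = 10.5611.
W = Q_C/COP_R = 1770/10.5611 = 168 J.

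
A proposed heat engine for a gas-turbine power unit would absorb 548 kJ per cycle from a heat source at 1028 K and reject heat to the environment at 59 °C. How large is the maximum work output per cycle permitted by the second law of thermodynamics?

W_max ≈ 371 kJ

T_C = 59 °C → 59 + 273.15 = 332.15 K.
The upper bound on efficiency is η_max = 1 − T_C/T_H = 1 − 332.15/1028.00 = 0.6769.
W_max = η_max · Q_H = 0.6769 × 548 = 371 kJ.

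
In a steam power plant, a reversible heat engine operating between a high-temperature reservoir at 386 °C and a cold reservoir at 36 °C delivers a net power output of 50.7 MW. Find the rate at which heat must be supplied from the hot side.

Q̇_H ≈ 95.5 MW

T_H = 386 °C → 386 + 273.15 = 659.15 K.
T_C = 36 °C → 36 + 273.15 = 309.15 K.
Carnot efficiency: η = 1 − T_C/T_H = 1 − 309.15/659.15 = 0.5310.
Q_H = W/η = 50.7/0.5310 = 95.5 MW.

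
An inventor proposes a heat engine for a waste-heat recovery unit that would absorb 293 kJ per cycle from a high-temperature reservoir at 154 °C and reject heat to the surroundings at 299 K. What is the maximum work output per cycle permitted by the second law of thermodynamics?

W_max ≈ 87.9 kJ

T_H = 154 °C → 154 + 273.15 = 427.15 K.
The upper bound on efficiency is η_max = 1 − T_C/T_H = 1 − 299.00/427.15 = 0.3000.
W_max = η_max · Q_H = 0.3000 × 293 = 87.9 kJ.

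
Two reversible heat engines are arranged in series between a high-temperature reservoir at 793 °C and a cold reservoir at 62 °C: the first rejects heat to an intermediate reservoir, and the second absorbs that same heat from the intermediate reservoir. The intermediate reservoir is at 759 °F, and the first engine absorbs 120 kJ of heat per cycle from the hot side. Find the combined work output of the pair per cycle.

T_H = 793 °C → 793 + 273.15 = 1066.15 K.
T_C = 62 °C → 62 + 273.15 = 335.15 K.
Two reversible stages in series are equivalent to a single Carnot engine between T_H and T_C, so η_total = 1 − T_C/T_H = 1 − 335.15/1066.15 = 0.6856.
W_total = η_total · Q_H = 0.6856 × 120 = 82.3 kJ.

W_total ≈ 82.3 kJ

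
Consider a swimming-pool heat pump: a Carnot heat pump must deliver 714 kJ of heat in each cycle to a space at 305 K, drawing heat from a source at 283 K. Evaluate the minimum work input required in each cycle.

Reversible heating COP: COP_HP = T_H/(T_H − T_C) = 305.00/22.00 = 13.8636.
W = Q_H/COP_HP = 714/13.8636 = 51.5 kJ.

W_in ≈ 51.5 kJ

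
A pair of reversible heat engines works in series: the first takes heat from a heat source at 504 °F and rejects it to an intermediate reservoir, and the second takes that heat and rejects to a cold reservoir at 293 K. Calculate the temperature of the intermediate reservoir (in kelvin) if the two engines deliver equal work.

T_m ≈ 414 K

T_H = 504 °F → (504 − 32) × 5/9 = 262.22 °C = 535.37 K.
For reversible stages Q_m = Q_H·(T_m/T_H). Setting W₁ = Q_H(1 − T_m/T_H) equal to W₂ = Q_m(1 − T_C/T_m) = Q_H·(T_m − T_C)/T_H gives T_H − T_m = T_m − T_C, so T_m = (T_H + T_C)/2 = (535.37 + 293.00)/2 = 414 K.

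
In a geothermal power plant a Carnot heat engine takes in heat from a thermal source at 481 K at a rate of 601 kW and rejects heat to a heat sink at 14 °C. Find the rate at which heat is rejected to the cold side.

Q̇_C ≈ 359 kW

T_C = 14 °C → 14 + 273.15 = 287.15 K.
Since the cycle is reversible, η = 1 − T_C/T_H = 1 − 287.15/481.00 = 0.4030.
For a reversible cycle Q_C/Q_H = T_C/T_H, so Q_C = 601 × 287.15/481.00 = 359 kW.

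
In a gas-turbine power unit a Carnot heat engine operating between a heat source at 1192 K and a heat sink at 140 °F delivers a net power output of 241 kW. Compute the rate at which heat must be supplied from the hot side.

T_C = 140 °F → (140 − 32) × 5/9 = 60.00 °C = 333.15 K.
The Carnot efficiency is η = 1 − T_C/T_H = 1 − 333.15/1192.00 = 0.7205.
Q_H = W/η = 241/0.7205 = 334.5 kW.

Q̇_H ≈ 334.5 kW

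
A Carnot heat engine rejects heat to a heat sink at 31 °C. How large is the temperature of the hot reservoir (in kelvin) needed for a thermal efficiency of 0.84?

T_H ≈ 1901 K

T_C = 31 °C → 31 + 273.15 = 304.15 K.
From η = 1 − T_C/T_H, solving for T_H gives T_H = T_C/(1 − η) = 304.15/(1 − 0.84) = 1901 K.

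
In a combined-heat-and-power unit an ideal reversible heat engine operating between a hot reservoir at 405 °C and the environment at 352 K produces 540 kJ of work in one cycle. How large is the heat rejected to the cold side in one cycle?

T_H = 405 °C → 405 + 273.15 = 678.15 K.
η_rev = 1 − T_C/T_H = 1 − 352.00/678.15 = 0.4809.
Since Q_C/Q_H = T_C/T_H and Q_H = W/η, Q_C = W·T_C/(T_H − T_C) = 540 × 352.00/326.15 = 582.8 kJ.

Q_C ≈ 582.8 kJ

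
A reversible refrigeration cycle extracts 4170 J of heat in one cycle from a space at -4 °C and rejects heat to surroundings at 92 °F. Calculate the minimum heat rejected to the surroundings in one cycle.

T_H = 92 °F → (92 − 32) × 5/9 = 33.33 °C = 306.48 K.
T_C = -4 °C → -4 + 273.15 = 269.15 K.
For a reversible cycle Q_H/Q_C = T_H/T_C, so Q_H = Q_C·T_H/T_C = 4170 × 306.48/269.15 = 4750 J.

Q_H ≈ 4750 J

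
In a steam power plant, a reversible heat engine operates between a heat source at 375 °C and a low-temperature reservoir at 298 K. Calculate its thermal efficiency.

T_H = 375 °C → 375 + 273.15 = 648.15 K.
For a reversible engine, η = 1 − T_C/T_H = 1 − 298.00/648.15 = 0.540.

η ≈ 0.540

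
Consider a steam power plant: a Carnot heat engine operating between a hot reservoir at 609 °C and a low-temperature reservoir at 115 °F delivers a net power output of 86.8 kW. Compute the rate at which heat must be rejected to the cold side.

T_H = 609 °C → 609 + 273.15 = 882.15 K.
T_C = 115 °F → (115 − 32) × 5/9 = 46.11 °C = 319.26 K.
For a reversible engine, η = 1 − T_C/T_H = 1 − 319.26/882.15 = 0.6381.
Since Q_C/Q_H = T_C/T_H and Q_H = W/η, Q_C = W·T_C/(T_H − T_C) = 86.8 × 319.26/562.89 = 49.2 kW.

Q̇_C ≈ 49.2 kW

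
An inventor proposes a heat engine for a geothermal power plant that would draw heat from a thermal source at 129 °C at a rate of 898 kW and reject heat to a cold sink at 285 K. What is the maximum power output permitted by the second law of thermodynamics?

Ẇ_max ≈ 262 kW

T_H = 129 °C → 129 + 273.15 = 402.15 K.
By the Carnot theorem, η_max = 1 − T_C/T_H = 1 − 285.00/402.15 = 0.2913.
W_max = η_max · Q_H = 0.2913 × 898 = 262 kW.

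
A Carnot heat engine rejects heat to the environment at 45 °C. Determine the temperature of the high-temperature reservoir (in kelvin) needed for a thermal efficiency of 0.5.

T_C = 45 °C → 45 + 273.15 = 318.15 K.
From η = 1 − T_C/T_H, solving for T_H gives T_H = T_C/(1 − η) = 318.15/(1 − 0.5) = 636 K.

T_H ≈ 636 K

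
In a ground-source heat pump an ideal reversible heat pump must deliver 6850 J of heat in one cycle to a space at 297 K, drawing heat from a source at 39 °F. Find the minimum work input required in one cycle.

W_in ≈ 460.4 J

T_C = 39 °F → (39 − 32) × 5/9 = 3.89 °C = 277.04 K.
COP_HP = T_H/(T_H − T_C) = 297.00/19.96 = 14.8789.
W = Q_H/COP_HP = 6850/14.8789 = 460.4 J.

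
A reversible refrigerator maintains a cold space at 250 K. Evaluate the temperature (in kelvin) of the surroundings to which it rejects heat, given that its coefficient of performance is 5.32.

COP_R = T_C/(T_H − T_C) ⇒ T_H = T_C·(1 + 1/COP_R) = 250.00 × (1 + 1/5.32) = 297.0 K.

T_H ≈ 297.0 K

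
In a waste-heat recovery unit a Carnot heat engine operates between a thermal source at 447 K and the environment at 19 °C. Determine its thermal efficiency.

η ≈ 0.346

T_C = 19 °C → 19 + 273.15 = 292.15 K.
Carnot efficiency: η = 1 − T_C/T_H = 1 − 292.15/447.00 = 0.346.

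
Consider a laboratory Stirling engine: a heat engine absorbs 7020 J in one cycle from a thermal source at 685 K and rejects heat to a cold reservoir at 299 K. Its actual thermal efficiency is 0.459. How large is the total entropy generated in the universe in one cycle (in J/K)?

ΔS_univ ≈ 2.45 J/K

W = η·Q_H = 0.459 × 7020 = 3222 J, so Q_C = Q_H − W = 3798 J.
The hot reservoir loses entropy Q_H/T_H = 7020/685.00 = 10.25 J/K; the cold reservoir gains Q_C/T_C = 3798/299.00 = 12.70 J/K.
ΔS_univ = −Q_H/T_H + Q_C/T_C = 2.45 J/K (> 0, since η = 0.459 < η_Carnot = 0.564).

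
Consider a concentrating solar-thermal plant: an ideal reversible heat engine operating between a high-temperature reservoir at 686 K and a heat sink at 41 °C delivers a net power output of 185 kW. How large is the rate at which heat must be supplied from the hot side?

Q̇_H ≈ 341 kW

T_C = 41 °C → 41 + 273.15 = 314.15 K.
Since the cycle is reversible, η = 1 − T_C/T_H = 1 − 314.15/686.00 = 0.5421.
Q_H = W/η = 185/0.5421 = 341 kW.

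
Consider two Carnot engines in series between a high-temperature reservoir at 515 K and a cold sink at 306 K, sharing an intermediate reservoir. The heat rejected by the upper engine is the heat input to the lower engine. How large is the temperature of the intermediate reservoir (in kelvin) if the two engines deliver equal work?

T_m ≈ 410 K

For reversible stages Q_m = Q_H·(T_m/T_H). Setting W₁ = Q_H(1 − T_m/T_H) equal to W₂ = Q_m(1 − T_C/T_m) = Q_H·(T_m − T_C)/T_H gives T_H − T_m = T_m − T_C, so T_m = (T_H + T_C)/2 = (515.00 + 306.00)/2 = 410 K.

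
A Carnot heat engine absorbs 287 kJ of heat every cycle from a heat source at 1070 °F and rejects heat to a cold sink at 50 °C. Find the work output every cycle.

T_H = 1070 °F → (1070 − 32) × 5/9 = 576.67 °C = 849.82 K.
T_C = 50 °C → 50 + 273.15 = 323.15 K.
Carnot efficiency: η = 1 − T_C/T_H = 1 − 323.15/849.82 = 0.6197.
W = η·Q_H = 0.6197 × 287 = 178 kJ.

W ≈ 178 kJ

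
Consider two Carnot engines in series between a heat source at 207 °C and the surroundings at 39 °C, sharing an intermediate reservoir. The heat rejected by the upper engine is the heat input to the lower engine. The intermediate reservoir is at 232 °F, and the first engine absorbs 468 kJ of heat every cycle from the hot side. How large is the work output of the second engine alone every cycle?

T_H = 207 °C → 207 + 273.15 = 480.15 K.
T_C = 39 °C → 39 + 273.15 = 312.15 K.
T_m = 232 °F → (232 − 32) × 5/9 = 111.11 °C = 384.26 K.
Heat entering the second stage: Q_m = Q_H·(T_m/T_H) = 468 × 384.26/480.15 = 374.5 kJ.
Second-stage efficiency η₂ = 1 − T_C/T_m = 1 − 312.15/384.26 = 0.1877, so W₂ = η₂·Q_m = 70.29 kJ.

W₂ ≈ 70.29 kJ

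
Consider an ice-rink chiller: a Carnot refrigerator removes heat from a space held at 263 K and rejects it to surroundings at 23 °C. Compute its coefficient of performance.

COP_R ≈ 7.93

T_H = 23 °C → 23 + 273.15 = 296.15 K.
Carnot COP: COP_R = T_C/(T_H − T_C) = 263.00/(296.15 − 263.00) = 7.93.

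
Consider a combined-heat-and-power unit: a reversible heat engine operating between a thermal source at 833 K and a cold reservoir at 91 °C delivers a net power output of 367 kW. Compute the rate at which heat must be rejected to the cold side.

T_C = 91 °C → 91 + 273.15 = 364.15 K.
The Carnot efficiency is η = 1 − T_C/T_H = 1 − 364.15/833.00 = 0.5628.
Since Q_C/Q_H = T_C/T_H and Q_H = W/η, Q_C = W·T_C/(T_H − T_C) = 367 × 364.15/468.85 = 285 kW.

Q̇_C ≈ 285 kW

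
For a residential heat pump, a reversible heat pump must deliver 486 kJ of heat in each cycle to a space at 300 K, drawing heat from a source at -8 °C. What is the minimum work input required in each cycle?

W_in ≈ 56.5 kJ

T_C = -8 °C → -8 + 273.15 = 265.15 K.
COP_HP = T_H/(T_H − T_C) = 300.00/34.85 = 8.6083.
W = Q_H/COP_HP = 486/8.6083 = 56.5 kJ.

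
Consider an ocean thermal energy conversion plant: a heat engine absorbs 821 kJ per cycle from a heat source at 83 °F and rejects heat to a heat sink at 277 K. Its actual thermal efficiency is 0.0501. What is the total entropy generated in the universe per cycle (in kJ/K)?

ΔS_univ ≈ 0.0922 kJ/K

T_H = 83 °F → (83 − 32) × 5/9 = 28.33 °C = 301.48 K.
W = η·Q_H = 0.0501 × 821 = 41.13 kJ, so Q_C = Q_H − W = 779.9 kJ.
Entropy balance on the reservoirs: −Q_H/T_H = -2.723 kJ/K, +Q_C/T_C = 2.815 kJ/K.
ΔS_univ = −Q_H/T_H + Q_C/T_C = 0.0922 kJ/K (> 0, since η = 0.0501 < η_Carnot = 0.081).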